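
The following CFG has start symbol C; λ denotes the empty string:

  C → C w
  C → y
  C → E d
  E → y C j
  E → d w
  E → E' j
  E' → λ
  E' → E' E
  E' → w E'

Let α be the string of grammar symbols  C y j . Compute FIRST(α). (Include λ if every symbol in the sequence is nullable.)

Add FIRST(C) = { d, j, w, y }; C is not nullable, stop.

{ d, j, w, y }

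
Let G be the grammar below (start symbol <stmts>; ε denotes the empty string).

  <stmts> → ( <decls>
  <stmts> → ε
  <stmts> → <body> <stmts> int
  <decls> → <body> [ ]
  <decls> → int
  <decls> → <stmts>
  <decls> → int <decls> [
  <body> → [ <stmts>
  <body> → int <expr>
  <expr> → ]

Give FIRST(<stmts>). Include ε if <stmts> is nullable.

{ (, [, int, ε }

<stmts> → ( <decls> contributes {(}.
<stmts> → ε contributes ε.
From <stmts> → <body> <stmts> int: add FIRST(<body>) = { [, int }.
Union: FIRST(<stmts>) = { (, [, int, ε }.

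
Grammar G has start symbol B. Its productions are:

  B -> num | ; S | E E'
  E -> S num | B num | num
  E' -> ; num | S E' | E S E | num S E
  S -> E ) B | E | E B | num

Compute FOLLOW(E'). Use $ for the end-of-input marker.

In B -> E E': E' is at the end, add FOLLOW(B) = { $, ;, num }.
In E' -> S E': E' is at the end, add FOLLOW(E') = { $, ;, num }.
Union: FOLLOW(E') = { $, ;, num }.

{ $, ;, num }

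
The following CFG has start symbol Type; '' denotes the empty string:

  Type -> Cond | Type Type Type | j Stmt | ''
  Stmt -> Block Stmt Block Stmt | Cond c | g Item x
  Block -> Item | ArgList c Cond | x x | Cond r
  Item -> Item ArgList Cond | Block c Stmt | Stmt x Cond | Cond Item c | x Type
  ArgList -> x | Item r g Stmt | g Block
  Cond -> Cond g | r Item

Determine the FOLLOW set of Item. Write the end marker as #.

In Stmt -> g Item x: add FIRST(x) = { x }.
In Block -> Item: Item is at the end, add FOLLOW(Block) = { c, g, r, x }.
In Item -> Item ArgList Cond: add FIRST(ArgList Cond) = { g, r, x }.
In Item -> Cond Item c: add FIRST(c) = { c }.
In ArgList -> Item r g Stmt: add FIRST(r g Stmt) = { r }.
In Cond -> r Item: Item is at the end, add FOLLOW(Cond) = { #, c, g, j, r, x }.
Union: FOLLOW(Item) = { #, c, g, j, r, x }.

{ #, c, g, j, r, x }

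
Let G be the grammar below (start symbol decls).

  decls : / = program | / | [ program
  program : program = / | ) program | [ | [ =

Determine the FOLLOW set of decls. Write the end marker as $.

{ $ }

decls is the start symbol, so $ ∈ FOLLOW(decls).
Union: FOLLOW(decls) = { $ }.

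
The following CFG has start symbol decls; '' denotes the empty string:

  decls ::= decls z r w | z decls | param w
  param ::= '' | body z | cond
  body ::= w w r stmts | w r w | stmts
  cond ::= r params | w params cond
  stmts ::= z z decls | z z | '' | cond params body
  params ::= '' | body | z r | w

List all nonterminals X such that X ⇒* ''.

{ body, param, params, stmts }

Directly nullable (have an ''-production): param, stmts, params.
body ::= stmts with every symbol nullable, so body is nullable.
No other nonterminal has a production whose RHS symbols are all nullable.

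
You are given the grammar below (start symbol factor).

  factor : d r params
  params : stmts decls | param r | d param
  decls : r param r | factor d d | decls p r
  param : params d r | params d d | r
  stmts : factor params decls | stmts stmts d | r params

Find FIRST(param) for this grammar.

{ d, r }

From param : params d r: add FIRST(params) = { d, r }.
From param : params d d: add FIRST(params) = { d, r }.
param : r contributes {r}.
Union: FIRST(param) = { d, r }.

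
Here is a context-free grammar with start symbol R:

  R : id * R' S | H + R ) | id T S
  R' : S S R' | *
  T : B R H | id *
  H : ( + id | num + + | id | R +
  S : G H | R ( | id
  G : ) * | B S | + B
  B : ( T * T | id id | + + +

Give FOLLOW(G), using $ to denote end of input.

{ (, id, num }

In S : G H: add FIRST(H) = { (, id, num }.
Union: FOLLOW(G) = { (, id, num }.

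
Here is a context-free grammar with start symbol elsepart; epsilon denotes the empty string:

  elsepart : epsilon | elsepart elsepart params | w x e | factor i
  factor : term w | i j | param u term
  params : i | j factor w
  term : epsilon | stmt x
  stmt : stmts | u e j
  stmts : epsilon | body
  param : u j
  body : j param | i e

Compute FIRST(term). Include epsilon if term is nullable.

{ i, j, u, x, epsilon }

term : epsilon contributes epsilon.
From term : stmt x: stmt nullable, take FIRST(stmt) ∪ {x} = { i, j, u, x }.
Union: FIRST(term) = { i, j, u, x, epsilon }.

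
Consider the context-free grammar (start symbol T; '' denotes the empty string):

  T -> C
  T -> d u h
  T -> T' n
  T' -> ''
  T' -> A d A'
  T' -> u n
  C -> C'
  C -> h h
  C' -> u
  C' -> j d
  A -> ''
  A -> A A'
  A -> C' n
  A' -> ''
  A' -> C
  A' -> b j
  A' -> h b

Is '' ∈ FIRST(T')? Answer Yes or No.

T' has an ''-production, so T' ⇒ ''.

Yes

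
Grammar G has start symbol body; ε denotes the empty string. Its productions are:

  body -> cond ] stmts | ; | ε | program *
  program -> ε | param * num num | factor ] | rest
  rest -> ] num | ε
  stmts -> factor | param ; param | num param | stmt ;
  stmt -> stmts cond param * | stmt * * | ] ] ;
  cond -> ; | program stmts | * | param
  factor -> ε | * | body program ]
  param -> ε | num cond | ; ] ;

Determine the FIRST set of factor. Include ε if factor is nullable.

{ *, ;, ], num, ε }

factor -> ε contributes ε.
factor -> * contributes {*}.
From factor -> body program ]: body, program nullable, take FIRST(body) ∪ FIRST(program) ∪ {]} = { *, ;, ], num }.
Union: FIRST(factor) = { *, ;, ], num, ε }.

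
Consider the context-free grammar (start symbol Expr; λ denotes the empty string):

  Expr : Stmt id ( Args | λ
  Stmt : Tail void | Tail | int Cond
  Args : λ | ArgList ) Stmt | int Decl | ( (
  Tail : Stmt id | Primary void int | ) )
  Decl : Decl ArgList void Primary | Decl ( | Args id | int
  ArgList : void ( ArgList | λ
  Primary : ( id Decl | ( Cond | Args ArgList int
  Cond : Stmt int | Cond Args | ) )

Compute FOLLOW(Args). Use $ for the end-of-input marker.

{ $, (, ), id, int, void }

In Expr : Stmt id ( Args: Args is at the end, add FOLLOW(Expr) = { $ }.
In Decl : Args id: add FIRST(id) = { id }.
In Primary : Args ArgList int: add FIRST(ArgList int) = { int, void }.
In Cond : Cond Args: Args is at the end, add FOLLOW(Cond) = { $, (, ), id, int, void }.
Union: FOLLOW(Args) = { $, (, ), id, int, void }.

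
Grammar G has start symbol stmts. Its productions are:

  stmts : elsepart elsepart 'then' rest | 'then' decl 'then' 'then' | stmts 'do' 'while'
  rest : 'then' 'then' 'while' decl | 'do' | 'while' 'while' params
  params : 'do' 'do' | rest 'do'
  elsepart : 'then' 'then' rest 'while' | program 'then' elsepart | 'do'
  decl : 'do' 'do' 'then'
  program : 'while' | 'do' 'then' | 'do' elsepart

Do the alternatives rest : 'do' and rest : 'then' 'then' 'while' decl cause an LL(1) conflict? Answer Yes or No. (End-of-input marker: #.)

FIRST('do') = { 'do' } and FIRST('then' 'then' 'while' decl) = { 'then' }.
The FIRST sets are disjoint and neither alternative is nullable — no conflict.

No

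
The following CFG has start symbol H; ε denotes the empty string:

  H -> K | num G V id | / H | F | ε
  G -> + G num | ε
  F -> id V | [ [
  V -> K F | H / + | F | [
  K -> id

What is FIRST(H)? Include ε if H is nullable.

{ /, [, id, num, ε }

From H -> K: add FIRST(K) = { id }.
H -> num G V id contributes {num}.
H -> / H contributes {/}.
From H -> F: add FIRST(F) = { [, id }.
H -> ε contributes ε.
Union: FIRST(H) = { /, [, id, num, ε }.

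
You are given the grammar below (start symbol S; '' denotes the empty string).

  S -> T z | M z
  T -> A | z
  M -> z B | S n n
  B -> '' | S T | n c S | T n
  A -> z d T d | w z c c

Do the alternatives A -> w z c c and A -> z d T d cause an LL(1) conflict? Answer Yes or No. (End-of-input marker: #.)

No

FIRST(w z c c) = { w } and FIRST(z d T d) = { z }.
The FIRST sets are disjoint and neither alternative is nullable — no conflict.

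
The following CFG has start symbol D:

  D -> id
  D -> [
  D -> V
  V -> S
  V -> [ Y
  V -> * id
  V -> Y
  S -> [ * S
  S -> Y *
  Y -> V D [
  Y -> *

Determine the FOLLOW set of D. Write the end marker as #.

{ #, [ }

D is the start symbol, so # ∈ FOLLOW(D).
In Y -> V D [: add FIRST([) = { [ }.
Union: FOLLOW(D) = { #, [ }.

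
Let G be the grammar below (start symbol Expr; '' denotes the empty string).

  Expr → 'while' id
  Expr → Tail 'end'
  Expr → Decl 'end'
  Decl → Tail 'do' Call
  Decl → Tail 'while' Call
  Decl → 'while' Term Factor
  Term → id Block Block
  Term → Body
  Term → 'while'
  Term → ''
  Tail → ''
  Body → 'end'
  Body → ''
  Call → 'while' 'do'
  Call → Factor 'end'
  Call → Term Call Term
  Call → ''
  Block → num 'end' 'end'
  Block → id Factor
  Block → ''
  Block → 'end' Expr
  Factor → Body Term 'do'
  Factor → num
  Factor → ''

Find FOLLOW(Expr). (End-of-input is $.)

Expr is the start symbol, so $ ∈ FOLLOW(Expr).
In Block → 'end' Expr: Expr is at the end, add FOLLOW(Block) = { 'do', 'end', 'while', id, num }.
Union: FOLLOW(Expr) = { $, 'do', 'end', 'while', id, num }.

{ $, 'do', 'end', 'while', id, num }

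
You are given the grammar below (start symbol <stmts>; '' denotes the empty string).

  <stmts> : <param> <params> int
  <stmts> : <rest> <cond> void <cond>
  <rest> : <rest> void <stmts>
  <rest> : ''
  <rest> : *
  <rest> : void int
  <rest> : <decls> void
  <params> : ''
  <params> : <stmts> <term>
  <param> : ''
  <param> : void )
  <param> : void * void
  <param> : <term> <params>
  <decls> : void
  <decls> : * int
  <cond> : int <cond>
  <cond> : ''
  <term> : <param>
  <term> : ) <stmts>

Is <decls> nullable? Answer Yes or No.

No

Nullable nonterminals: <cond>, <param>, <params>, <rest>, <term>.
No production of <decls> has an RHS whose symbols are all nullable, so <decls> is not nullable.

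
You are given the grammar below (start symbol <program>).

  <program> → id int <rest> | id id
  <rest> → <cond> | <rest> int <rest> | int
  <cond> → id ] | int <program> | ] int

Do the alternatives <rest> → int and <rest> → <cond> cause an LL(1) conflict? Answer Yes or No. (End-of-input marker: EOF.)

Yes

FIRST(int) = { int } and FIRST(<cond>) = { ], id, int }.
Both contain int, so the two alternatives are not disjoint — LL(1) conflict.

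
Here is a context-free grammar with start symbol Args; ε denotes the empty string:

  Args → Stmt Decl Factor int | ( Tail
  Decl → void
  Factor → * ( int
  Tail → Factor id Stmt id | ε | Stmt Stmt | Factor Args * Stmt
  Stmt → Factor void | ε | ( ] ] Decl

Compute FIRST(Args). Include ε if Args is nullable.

From Args → Stmt Decl Factor int: Stmt nullable, take FIRST(Stmt) ∪ FIRST(Decl) = { (, *, void }.
Args → ( Tail contributes {(}.
Union: FIRST(Args) = { (, *, void }.

{ (, *, void }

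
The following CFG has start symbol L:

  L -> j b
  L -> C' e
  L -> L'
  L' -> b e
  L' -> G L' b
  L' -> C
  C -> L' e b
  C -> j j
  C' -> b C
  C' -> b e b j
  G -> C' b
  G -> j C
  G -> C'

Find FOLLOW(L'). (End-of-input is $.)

In L -> L': L' is at the end, add FOLLOW(L) = { $ }.
In L' -> G L' b: add FIRST(b) = { b }.
In C -> L' e b: add FIRST(e b) = { e }.
Union: FOLLOW(L') = { $, b, e }.

{ $, b, e }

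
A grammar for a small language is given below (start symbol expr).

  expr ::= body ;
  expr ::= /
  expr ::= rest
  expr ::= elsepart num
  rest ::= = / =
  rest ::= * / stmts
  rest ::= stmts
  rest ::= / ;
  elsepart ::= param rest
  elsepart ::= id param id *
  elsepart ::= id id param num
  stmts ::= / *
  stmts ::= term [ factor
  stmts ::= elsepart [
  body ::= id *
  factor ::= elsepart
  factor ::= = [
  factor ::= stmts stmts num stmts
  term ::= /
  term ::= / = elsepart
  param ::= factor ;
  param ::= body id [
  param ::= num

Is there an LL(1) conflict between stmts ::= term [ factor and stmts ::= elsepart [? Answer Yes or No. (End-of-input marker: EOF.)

FIRST(term [ factor) = { / } and FIRST(elsepart [) = { /, =, id, num }.
Both contain /, so the two alternatives are not disjoint — LL(1) conflict.

Yes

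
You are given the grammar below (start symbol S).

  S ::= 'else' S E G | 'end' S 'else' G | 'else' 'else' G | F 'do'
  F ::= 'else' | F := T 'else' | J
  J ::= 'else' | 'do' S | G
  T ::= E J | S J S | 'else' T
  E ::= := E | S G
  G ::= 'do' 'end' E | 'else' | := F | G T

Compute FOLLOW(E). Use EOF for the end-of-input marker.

{ EOF, 'do', 'else', 'end', := }

In S ::= 'else' S E G: add FIRST(G) = { 'do', 'else', := }.
In T ::= E J: add FIRST(J) = { 'do', 'else', := }.
In E ::= := E: E is at the end, add FOLLOW(E) = { EOF, 'do', 'else', 'end', := }.
In G ::= 'do' 'end' E: E is at the end, add FOLLOW(G) = { EOF, 'do', 'else', 'end', := }.
Union: FOLLOW(E) = { EOF, 'do', 'else', 'end', := }.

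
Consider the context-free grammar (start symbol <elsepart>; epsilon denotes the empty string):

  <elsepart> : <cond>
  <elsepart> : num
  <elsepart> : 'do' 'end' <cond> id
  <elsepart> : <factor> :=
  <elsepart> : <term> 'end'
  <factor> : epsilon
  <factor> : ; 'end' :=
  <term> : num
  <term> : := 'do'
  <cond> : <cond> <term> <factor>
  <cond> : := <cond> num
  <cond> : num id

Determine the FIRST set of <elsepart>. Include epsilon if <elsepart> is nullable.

{ 'do', :=, ;, num }

From <elsepart> : <cond>: add FIRST(<cond>) = { :=, num }.
<elsepart> : num contributes {num}.
<elsepart> : 'do' 'end' <cond> id contributes {'do'}.
From <elsepart> : <factor> :=: <factor> nullable, take FIRST(<factor>) ∪ {:=} = { :=, ; }.
From <elsepart> : <term> 'end': add FIRST(<term>) = { :=, num }.
Union: FIRST(<elsepart>) = { 'do', :=, ;, num }.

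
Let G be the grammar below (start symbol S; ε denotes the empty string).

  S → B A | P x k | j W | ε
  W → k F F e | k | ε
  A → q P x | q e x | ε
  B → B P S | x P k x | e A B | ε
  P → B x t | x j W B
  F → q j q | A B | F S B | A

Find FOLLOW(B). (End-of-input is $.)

{ $, e, j, k, q, x }

In S → B A: add FIRST(A)\{ε} = { q }.
  Since A is nullable, also add FOLLOW(S) = { $, e, j, k, q, x }.
In B → B P S: add FIRST(P S) = { e, x }.
In B → e A B: B is at the end, add FOLLOW(B) = { $, e, j, k, q, x }.
In P → B x t: add FIRST(x t) = { x }.
In P → x j W B: B is at the end, add FOLLOW(P) = { $, e, j, k, q, x }.
In F → A B: B is at the end, add FOLLOW(F) = { e, j, q, x }.
In F → F S B: B is at the end, add FOLLOW(F) = { e, j, q, x }.
Union: FOLLOW(B) = { $, e, j, k, q, x }.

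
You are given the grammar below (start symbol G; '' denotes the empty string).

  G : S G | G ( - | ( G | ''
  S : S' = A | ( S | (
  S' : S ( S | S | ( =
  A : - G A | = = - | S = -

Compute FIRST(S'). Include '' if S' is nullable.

{ ( }

From S' : S ( S: add FIRST(S) = { ( }.
From S' : S: add FIRST(S) = { ( }.
S' : ( = contributes {(}.
Union: FIRST(S') = { ( }.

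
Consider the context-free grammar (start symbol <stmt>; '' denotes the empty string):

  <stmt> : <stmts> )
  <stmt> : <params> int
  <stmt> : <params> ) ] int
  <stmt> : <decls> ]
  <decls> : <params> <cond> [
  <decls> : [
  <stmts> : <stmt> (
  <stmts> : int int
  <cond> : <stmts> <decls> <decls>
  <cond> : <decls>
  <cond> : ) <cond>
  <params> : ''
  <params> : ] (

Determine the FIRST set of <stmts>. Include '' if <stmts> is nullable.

From <stmts> : <stmt> (: add FIRST(<stmt>) = { ), [, ], int }.
<stmts> : int int contributes {int}.
Union: FIRST(<stmts>) = { ), [, ], int }.

{ ), [, ], int }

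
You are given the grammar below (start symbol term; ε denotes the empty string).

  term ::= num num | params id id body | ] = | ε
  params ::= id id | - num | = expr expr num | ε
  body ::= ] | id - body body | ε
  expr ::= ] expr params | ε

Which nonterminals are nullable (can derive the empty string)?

{ body, expr, params, term }

Directly nullable (have an ε-production): term, params, body, expr.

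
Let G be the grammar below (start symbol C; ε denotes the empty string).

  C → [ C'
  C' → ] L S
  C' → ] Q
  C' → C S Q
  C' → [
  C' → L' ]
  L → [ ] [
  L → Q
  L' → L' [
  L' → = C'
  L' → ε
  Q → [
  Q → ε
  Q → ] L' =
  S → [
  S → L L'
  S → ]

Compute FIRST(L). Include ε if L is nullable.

L → [ ] [ contributes {[}.
From L → Q: add FIRST(Q) = { [, ], ε } (including ε since Q is nullable).
Union: FIRST(L) = { [, ], ε }.

{ [, ], ε }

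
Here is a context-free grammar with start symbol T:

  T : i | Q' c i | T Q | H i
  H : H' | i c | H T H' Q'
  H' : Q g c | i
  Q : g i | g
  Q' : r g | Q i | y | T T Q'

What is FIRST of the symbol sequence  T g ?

Add FIRST(T) = { g, i, r, y }; T is not nullable, stop.

{ g, i, r, y }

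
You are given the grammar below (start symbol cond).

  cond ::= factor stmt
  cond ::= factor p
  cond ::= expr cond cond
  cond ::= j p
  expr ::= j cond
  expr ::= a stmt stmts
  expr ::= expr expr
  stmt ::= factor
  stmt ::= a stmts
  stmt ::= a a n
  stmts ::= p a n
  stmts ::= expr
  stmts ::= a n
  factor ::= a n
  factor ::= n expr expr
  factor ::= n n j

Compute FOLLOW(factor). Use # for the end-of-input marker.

In cond ::= factor stmt: add FIRST(stmt) = { a, n }.
In cond ::= factor p: add FIRST(p) = { p }.
In stmt ::= factor: factor is at the end, add FOLLOW(stmt) = { #, a, j, n, p }.
Union: FOLLOW(factor) = { #, a, j, n, p }.

{ #, a, j, n, p }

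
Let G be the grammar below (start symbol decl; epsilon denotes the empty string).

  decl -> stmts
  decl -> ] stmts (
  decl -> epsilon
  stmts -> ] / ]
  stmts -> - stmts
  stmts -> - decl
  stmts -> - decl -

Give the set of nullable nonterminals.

{ decl }

Directly nullable (have an epsilon-production): decl.
No other nonterminal has a production whose RHS symbols are all nullable.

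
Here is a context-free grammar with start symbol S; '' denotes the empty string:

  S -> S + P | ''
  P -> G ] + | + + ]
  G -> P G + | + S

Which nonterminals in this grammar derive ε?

Directly nullable (have an ''-production): S.
No other nonterminal has a production whose RHS symbols are all nullable.

{ S }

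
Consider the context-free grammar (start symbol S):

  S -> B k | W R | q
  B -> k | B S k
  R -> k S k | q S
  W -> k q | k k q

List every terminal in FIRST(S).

{ k, q }

From S -> B k: add FIRST(B) = { k }.
From S -> W R: add FIRST(W) = { k }.
S -> q contributes {q}.
Union: FIRST(S) = { k, q }.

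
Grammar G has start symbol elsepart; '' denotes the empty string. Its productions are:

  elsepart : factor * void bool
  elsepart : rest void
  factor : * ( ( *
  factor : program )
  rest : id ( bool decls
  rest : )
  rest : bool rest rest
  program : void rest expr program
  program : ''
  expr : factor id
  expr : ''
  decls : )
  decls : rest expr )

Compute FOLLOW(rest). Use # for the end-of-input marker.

{ ), *, bool, id, void }

In elsepart : rest void: add FIRST(void) = { void }.
In rest : bool rest rest: add FIRST(rest) = { ), bool, id }.
In rest : bool rest rest: rest is at the end, add FOLLOW(rest) = { ), *, bool, id, void }.
In program : void rest expr program: add FIRST(expr program)\{''} = { ), *, void }.
  Since expr program is nullable, also add FOLLOW(program) = { ) }.
In decls : rest expr ): add FIRST(expr )) = { ), *, void }.
Union: FOLLOW(rest) = { ), *, bool, id, void }.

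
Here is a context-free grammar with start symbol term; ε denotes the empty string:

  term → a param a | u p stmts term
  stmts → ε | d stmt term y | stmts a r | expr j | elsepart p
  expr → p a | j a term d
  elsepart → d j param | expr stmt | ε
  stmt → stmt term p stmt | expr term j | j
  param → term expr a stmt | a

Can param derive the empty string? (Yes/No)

Nullable nonterminals: elsepart, stmts.
No production of param has an RHS whose symbols are all nullable, so param is not nullable.

No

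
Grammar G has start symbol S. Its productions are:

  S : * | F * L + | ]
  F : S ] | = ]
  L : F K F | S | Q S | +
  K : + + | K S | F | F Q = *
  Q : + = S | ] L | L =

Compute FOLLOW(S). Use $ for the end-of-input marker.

{ $, *, +, =, ] }

S is the start symbol, so $ ∈ FOLLOW(S).
In F : S ]: add FIRST(]) = { ] }.
In L : S: S is at the end, add FOLLOW(L) = { *, +, =, ] }.
In L : Q S: S is at the end, add FOLLOW(L) = { *, +, =, ] }.
In K : K S: S is at the end, add FOLLOW(K) = { *, =, ] }.
In Q : + = S: S is at the end, add FOLLOW(Q) = { *, =, ] }.
Union: FOLLOW(S) = { $, *, +, =, ] }.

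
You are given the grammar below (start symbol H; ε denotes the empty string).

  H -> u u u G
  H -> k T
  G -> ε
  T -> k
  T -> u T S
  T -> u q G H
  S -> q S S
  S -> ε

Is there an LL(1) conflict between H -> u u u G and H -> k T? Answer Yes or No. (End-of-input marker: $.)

FIRST(u u u G) = { u } and FIRST(k T) = { k }.
The FIRST sets are disjoint and neither alternative is nullable — no conflict.

No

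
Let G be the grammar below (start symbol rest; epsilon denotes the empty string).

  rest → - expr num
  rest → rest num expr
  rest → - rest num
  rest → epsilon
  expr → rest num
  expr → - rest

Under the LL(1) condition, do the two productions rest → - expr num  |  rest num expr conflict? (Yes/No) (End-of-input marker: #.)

FIRST(- expr num) = { - } and FIRST(rest num expr) = { -, num }.
Both contain -, so the two alternatives are not disjoint — LL(1) conflict.

Yes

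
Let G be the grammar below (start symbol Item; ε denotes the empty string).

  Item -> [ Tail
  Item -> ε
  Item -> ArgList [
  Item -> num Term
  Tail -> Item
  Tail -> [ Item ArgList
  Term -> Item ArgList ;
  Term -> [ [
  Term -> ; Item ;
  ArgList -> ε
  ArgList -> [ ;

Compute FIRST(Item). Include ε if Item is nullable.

{ [, num, ε }

Item -> [ Tail contributes {[}.
Item -> ε contributes ε.
From Item -> ArgList [: ArgList nullable, take FIRST(ArgList) ∪ {[} = { [ }.
Item -> num Term contributes {num}.
Union: FIRST(Item) = { [, num, ε }.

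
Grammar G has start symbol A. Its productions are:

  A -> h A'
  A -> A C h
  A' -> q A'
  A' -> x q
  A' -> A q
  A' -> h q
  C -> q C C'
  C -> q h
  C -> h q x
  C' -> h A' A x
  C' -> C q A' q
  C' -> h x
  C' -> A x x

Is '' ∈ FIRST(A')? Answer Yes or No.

No

No nonterminal in this grammar is nullable.
No production of A' has an RHS whose symbols are all nullable, so A' is not nullable.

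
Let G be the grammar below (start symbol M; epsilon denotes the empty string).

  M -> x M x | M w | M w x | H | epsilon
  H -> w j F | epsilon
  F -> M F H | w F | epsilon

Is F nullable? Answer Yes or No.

F has an epsilon-production, so F ⇒ epsilon.

Yes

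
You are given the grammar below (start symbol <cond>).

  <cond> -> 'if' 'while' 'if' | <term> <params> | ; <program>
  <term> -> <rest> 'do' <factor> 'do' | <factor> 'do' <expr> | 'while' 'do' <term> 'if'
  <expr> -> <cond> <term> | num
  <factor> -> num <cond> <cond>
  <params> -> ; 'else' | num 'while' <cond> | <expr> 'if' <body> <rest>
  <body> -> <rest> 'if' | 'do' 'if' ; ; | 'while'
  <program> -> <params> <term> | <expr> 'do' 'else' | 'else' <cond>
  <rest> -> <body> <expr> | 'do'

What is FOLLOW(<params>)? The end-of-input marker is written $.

In <cond> -> <term> <params>: <params> is at the end, add FOLLOW(<cond>) = { $, 'do', 'if', 'while', ;, num }.
In <program> -> <params> <term>: add FIRST(<term>) = { 'do', 'while', num }.
Union: FOLLOW(<params>) = { $, 'do', 'if', 'while', ;, num }.

{ $, 'do', 'if', 'while', ;, num }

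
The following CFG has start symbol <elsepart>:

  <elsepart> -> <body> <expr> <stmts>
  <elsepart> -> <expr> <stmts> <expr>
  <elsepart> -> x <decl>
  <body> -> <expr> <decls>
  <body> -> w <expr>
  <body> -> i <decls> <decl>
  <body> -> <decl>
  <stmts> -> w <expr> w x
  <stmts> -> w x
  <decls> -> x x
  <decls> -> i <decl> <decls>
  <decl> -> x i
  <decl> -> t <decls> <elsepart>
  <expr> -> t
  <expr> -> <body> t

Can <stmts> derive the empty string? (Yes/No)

No nonterminal in this grammar is nullable.
No production of <stmts> has an RHS whose symbols are all nullable, so <stmts> is not nullable.

No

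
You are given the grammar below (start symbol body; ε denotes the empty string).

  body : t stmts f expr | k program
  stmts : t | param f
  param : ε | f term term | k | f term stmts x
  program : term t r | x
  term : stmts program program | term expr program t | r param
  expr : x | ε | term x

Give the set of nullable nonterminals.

{ expr, param }

Directly nullable (have an ε-production): param, expr.
No other nonterminal has a production whose RHS symbols are all nullable.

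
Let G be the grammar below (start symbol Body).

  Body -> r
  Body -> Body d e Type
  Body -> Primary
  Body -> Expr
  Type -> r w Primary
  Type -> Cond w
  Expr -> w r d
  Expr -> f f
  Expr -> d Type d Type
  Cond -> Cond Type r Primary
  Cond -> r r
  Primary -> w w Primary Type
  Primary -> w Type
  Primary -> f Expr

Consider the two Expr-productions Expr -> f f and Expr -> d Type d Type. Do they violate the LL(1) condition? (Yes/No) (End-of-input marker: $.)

FIRST(f f) = { f } and FIRST(d Type d Type) = { d }.
The FIRST sets are disjoint and neither alternative is nullable — no conflict.

No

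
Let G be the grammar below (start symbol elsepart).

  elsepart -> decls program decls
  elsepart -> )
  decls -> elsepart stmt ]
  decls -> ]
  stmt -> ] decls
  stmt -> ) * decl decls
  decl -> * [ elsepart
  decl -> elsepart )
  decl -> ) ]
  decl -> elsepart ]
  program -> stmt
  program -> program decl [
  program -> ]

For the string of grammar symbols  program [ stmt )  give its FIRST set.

{ ), ] }

Add FIRST(program) = { ), ] }; program is not nullable, stop.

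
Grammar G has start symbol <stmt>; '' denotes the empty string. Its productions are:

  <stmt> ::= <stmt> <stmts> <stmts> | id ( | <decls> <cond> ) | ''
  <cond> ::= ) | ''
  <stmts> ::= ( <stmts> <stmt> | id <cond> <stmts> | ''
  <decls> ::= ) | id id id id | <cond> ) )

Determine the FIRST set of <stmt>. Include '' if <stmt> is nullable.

From <stmt> ::= <stmt> <stmts> <stmts>: <stmt>, <stmts>, <stmts> nullable, take FIRST(<stmt>) ∪ FIRST(<stmts>) ∪ FIRST(<stmts>) = { (, ), id }; also '' since the whole RHS is nullable.
<stmt> ::= id ( contributes {id}.
From <stmt> ::= <decls> <cond> ): add FIRST(<decls>) = { ), id }.
<stmt> ::= '' contributes ''.
Union: FIRST(<stmt>) = { (, ), id, '' }.

{ (, ), id, '' }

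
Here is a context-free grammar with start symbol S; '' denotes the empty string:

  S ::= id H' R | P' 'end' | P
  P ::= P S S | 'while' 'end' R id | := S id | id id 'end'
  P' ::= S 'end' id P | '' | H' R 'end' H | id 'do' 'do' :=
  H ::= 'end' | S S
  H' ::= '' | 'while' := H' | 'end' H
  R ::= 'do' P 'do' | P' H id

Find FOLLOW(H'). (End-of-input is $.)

In S ::= id H' R: add FIRST(R) = { 'do', 'end', 'while', :=, id }.
In P' ::= H' R 'end' H: add FIRST(R 'end' H) = { 'do', 'end', 'while', :=, id }.
In H' ::= 'while' := H': H' is at the end, add FOLLOW(H') = { 'do', 'end', 'while', :=, id }.
Union: FOLLOW(H') = { 'do', 'end', 'while', :=, id }.

{ 'do', 'end', 'while', :=, id }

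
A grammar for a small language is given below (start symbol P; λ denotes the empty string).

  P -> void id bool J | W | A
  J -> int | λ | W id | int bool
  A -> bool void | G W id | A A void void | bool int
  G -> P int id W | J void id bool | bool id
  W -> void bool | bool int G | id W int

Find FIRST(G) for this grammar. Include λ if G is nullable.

From G -> P int id W: add FIRST(P) = { bool, id, int, void }.
From G -> J void id bool: J nullable, take FIRST(J) ∪ {void} = { bool, id, int, void }.
G -> bool id contributes {bool}.
Union: FIRST(G) = { bool, id, int, void }.

{ bool, id, int, void }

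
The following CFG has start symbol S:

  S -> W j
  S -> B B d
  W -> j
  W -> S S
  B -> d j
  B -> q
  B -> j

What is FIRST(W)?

{ d, j, q }

W -> j contributes {j}.
From W -> S S: add FIRST(S) = { d, j, q }.
Union: FIRST(W) = { d, j, q }.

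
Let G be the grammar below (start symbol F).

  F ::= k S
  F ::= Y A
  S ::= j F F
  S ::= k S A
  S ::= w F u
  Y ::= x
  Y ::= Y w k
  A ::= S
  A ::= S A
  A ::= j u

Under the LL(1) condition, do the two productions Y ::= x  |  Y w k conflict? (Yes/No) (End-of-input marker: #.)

Yes

FIRST(x) = { x } and FIRST(Y w k) = { x }.
Both contain x, so the two alternatives are not disjoint — LL(1) conflict.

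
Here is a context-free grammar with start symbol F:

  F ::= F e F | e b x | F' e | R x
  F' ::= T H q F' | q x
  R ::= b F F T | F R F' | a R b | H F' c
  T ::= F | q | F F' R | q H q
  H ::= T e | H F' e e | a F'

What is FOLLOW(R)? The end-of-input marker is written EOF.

{ a, b, e, q, x }

In F ::= R x: add FIRST(x) = { x }.
In R ::= F R F': add FIRST(F') = { a, b, e, q }.
In R ::= a R b: add FIRST(b) = { b }.
In T ::= F F' R: R is at the end, add FOLLOW(T) = { a, b, e, q, x }.
Union: FOLLOW(R) = { a, b, e, q, x }.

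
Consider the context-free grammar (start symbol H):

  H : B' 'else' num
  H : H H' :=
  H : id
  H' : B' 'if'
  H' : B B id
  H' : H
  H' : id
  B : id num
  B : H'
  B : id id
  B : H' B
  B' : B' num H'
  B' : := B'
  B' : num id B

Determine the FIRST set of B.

{ :=, id, num }

B : id num contributes {id}.
From B : H': add FIRST(H') = { :=, id, num }.
B : id id contributes {id}.
From B : H' B: add FIRST(H') = { :=, id, num }.
Union: FIRST(B) = { :=, id, num }.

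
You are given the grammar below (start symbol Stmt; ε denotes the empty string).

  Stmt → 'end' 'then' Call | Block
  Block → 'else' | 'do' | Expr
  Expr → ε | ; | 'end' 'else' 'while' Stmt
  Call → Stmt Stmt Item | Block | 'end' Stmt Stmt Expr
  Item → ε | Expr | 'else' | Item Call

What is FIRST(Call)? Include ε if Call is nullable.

From Call → Stmt Stmt Item: Stmt, Stmt, Item nullable, take FIRST(Stmt) ∪ FIRST(Stmt) ∪ FIRST(Item) = { 'do', 'else', 'end', ; }; also ε since the whole RHS is nullable.
From Call → Block: add FIRST(Block) = { 'do', 'else', 'end', ;, ε } (including ε since Block is nullable).
Call → 'end' Stmt Stmt Expr contributes {'end'}.
Union: FIRST(Call) = { 'do', 'else', 'end', ;, ε }.

{ 'do', 'else', 'end', ;, ε }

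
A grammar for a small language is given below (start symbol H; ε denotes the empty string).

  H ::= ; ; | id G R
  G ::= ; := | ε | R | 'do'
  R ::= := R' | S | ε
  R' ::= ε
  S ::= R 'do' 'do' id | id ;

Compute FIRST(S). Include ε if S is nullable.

{ 'do', :=, id }

From S ::= R 'do' 'do' id: R nullable, take FIRST(R) ∪ {'do'} = { 'do', :=, id }.
S ::= id ; contributes {id}.
Union: FIRST(S) = { 'do', :=, id }.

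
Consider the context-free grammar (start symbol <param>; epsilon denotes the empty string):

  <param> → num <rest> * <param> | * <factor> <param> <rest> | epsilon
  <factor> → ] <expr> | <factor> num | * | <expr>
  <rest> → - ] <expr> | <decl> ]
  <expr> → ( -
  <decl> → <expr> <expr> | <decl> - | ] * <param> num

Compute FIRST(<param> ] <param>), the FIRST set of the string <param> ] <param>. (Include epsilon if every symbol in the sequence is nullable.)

Add FIRST(<param>)\{epsilon} = { *, num }; <param> is nullable, continue.
] is a terminal; add {]} and stop.

{ *, ], num }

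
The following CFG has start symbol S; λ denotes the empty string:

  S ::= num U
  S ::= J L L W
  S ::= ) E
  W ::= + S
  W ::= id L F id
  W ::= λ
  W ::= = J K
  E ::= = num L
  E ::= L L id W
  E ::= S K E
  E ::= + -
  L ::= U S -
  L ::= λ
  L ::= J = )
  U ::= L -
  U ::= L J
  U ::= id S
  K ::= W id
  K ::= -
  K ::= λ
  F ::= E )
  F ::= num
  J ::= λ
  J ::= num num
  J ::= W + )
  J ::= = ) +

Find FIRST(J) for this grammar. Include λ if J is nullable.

J ::= λ contributes λ.
J ::= num num contributes {num}.
From J ::= W + ): W nullable, take FIRST(W) ∪ {+} = { +, =, id }.
J ::= = ) + contributes {=}.
Union: FIRST(J) = { +, =, id, num, λ }.

{ +, =, id, num, λ }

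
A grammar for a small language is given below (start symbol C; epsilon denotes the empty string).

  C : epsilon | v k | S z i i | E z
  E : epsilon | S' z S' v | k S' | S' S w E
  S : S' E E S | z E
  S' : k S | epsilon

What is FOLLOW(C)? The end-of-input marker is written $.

C is the start symbol, so $ ∈ FOLLOW(C).
Union: FOLLOW(C) = { $ }.

{ $ }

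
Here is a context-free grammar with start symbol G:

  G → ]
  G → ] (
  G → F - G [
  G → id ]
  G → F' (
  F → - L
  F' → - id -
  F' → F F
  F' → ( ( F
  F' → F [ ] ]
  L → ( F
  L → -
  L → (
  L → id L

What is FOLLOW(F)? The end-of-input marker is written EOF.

In G → F - G [: add FIRST(- G [) = { - }.
In F' → F F: add FIRST(F) = { - }.
In F' → F F: F is at the end, add FOLLOW(F') = { ( }.
In F' → ( ( F: F is at the end, add FOLLOW(F') = { ( }.
In F' → F [ ] ]: add FIRST([ ] ]) = { [ }.
In L → ( F: F is at the end, add FOLLOW(L) = { (, -, [ }.
Union: FOLLOW(F) = { (, -, [ }.

{ (, -, [ }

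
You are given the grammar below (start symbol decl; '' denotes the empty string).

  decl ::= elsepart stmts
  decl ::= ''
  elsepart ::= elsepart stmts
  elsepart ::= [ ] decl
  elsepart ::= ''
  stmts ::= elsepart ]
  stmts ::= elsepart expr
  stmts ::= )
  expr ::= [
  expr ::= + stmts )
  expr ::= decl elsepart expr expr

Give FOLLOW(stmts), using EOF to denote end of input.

In decl ::= elsepart stmts: stmts is at the end, add FOLLOW(decl) = { EOF, ), +, [, ] }.
In elsepart ::= elsepart stmts: stmts is at the end, add FOLLOW(elsepart) = { ), +, [, ] }.
In expr ::= + stmts ): add FIRST()) = { ) }.
Union: FOLLOW(stmts) = { EOF, ), +, [, ] }.

{ EOF, ), +, [, ] }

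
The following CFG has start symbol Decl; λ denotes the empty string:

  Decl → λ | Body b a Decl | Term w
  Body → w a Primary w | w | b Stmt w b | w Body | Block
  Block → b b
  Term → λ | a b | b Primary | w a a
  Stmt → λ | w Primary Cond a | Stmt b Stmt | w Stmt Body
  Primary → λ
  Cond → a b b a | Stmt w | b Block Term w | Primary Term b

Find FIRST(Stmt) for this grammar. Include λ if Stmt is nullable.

{ b, w, λ }

Stmt → λ contributes λ.
Stmt → w Primary Cond a contributes {w}.
From Stmt → Stmt b Stmt: Stmt nullable, take FIRST(Stmt) ∪ {b} = { b, w }.
Stmt → w Stmt Body contributes {w}.
Union: FIRST(Stmt) = { b, w, λ }.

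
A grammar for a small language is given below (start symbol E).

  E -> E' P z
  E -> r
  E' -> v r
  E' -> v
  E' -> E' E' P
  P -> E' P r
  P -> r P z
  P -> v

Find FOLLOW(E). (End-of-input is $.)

E is the start symbol, so $ ∈ FOLLOW(E).
Union: FOLLOW(E) = { $ }.

{ $ }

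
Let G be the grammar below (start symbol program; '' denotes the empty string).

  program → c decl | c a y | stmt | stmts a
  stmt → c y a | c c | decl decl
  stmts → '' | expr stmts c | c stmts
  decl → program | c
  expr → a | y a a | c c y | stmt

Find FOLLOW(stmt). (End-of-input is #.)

In program → stmt: stmt is at the end, add FOLLOW(program) = { #, a, c, y }.
In expr → stmt: stmt is at the end, add FOLLOW(expr) = { a, c, y }.
Union: FOLLOW(stmt) = { #, a, c, y }.

{ #, a, c, y }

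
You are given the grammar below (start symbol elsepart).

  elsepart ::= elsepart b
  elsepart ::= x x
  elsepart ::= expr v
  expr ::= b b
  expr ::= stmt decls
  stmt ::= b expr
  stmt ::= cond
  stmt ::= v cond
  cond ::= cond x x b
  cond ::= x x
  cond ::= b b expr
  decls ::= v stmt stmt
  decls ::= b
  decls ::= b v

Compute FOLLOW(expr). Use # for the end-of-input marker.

In elsepart ::= expr v: add FIRST(v) = { v }.
In stmt ::= b expr: expr is at the end, add FOLLOW(stmt) = { b, v, x }.
In cond ::= b b expr: expr is at the end, add FOLLOW(cond) = { b, v, x }.
Union: FOLLOW(expr) = { b, v, x }.

{ b, v, x }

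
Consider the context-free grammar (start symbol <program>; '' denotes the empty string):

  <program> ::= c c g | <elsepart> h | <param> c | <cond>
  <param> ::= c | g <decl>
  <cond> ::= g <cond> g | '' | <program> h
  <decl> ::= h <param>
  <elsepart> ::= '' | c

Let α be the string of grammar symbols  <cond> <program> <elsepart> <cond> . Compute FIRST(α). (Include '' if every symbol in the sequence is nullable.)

{ c, g, h, '' }

Add FIRST(<cond>)\{''} = { c, g, h }; <cond> is nullable, continue.
Add FIRST(<program>)\{''} = { c, g, h }; <program> is nullable, continue.
Add FIRST(<elsepart>)\{''} = { c }; <elsepart> is nullable, continue.
Add FIRST(<cond>)\{''} = { c, g, h }; <cond> is nullable, continue.
Every symbol is nullable, so include ''.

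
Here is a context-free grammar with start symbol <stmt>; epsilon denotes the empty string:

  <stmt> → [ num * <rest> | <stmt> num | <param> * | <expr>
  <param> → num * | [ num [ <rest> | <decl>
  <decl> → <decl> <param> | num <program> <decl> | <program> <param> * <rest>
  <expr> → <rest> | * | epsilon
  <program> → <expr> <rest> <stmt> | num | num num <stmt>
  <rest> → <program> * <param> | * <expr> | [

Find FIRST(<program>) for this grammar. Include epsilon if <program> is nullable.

{ *, [, num }

From <program> → <expr> <rest> <stmt>: <expr> nullable, take FIRST(<expr>) ∪ FIRST(<rest>) = { *, [, num }.
<program> → num contributes {num}.
<program> → num num <stmt> contributes {num}.
Union: FIRST(<program>) = { *, [, num }.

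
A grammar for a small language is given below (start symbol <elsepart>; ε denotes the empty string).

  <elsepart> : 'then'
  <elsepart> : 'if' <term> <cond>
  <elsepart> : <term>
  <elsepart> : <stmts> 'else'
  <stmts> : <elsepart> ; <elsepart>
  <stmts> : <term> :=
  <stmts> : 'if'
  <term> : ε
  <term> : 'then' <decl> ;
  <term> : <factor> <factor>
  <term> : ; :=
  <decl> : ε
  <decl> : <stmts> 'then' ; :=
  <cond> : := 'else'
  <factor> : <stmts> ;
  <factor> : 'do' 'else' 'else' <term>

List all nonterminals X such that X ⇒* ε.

{ <decl>, <elsepart>, <term> }

Directly nullable (have an ε-production): <term>, <decl>.
<elsepart> : <term> with every symbol nullable, so <elsepart> is nullable.
No other nonterminal has a production whose RHS symbols are all nullable.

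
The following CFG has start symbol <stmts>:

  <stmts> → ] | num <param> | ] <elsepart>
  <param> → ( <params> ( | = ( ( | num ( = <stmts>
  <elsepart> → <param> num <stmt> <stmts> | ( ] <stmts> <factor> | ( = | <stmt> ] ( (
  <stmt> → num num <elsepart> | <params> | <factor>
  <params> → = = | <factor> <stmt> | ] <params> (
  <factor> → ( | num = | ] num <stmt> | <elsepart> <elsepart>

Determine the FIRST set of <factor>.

{ (, =, ], num }

<factor> → ( contributes {(}.
<factor> → num = contributes {num}.
<factor> → ] num <stmt> contributes {]}.
From <factor> → <elsepart> <elsepart>: add FIRST(<elsepart>) = { (, =, ], num }.
Union: FIRST(<factor>) = { (, =, ], num }.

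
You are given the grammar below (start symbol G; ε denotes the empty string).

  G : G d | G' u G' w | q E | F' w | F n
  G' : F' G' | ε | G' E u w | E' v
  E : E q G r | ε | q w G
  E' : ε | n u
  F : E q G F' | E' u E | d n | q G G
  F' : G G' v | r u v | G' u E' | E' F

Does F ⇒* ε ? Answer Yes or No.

Nullable nonterminals: E, E', G'.
No production of F has an RHS whose symbols are all nullable, so F is not nullable.

No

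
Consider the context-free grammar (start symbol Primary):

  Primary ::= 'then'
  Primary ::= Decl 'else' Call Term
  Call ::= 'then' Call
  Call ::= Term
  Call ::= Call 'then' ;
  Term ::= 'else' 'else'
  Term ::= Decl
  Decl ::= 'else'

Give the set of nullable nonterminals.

{ } (none)

No nonterminal has an empty production or an RHS whose symbols are all nullable.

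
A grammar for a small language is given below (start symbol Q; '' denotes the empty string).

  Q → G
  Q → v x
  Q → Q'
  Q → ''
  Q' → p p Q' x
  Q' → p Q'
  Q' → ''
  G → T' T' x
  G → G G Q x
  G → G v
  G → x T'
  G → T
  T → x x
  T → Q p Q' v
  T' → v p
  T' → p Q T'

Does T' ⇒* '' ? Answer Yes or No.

No

Nullable nonterminals: Q, Q'.
No production of T' has an RHS whose symbols are all nullable, so T' is not nullable.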